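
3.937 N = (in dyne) 3.937e+05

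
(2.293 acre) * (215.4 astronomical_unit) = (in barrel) 1.881e+18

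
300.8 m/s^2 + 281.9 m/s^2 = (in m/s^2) 582.7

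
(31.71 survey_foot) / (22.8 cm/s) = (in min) 0.7065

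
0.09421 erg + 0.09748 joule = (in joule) 0.09748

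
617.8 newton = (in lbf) 138.9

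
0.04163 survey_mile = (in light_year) 7.082e-15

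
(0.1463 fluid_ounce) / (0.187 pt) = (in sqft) 0.706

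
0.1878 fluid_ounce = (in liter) 0.005554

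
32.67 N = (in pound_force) 7.345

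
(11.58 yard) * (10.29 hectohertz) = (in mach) 32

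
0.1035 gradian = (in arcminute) 5.589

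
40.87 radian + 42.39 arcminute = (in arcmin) 1.405e+05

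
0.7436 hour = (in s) 2677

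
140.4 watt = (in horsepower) 0.1883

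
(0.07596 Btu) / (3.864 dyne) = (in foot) 6.805e+06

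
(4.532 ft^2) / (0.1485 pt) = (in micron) 8.037e+09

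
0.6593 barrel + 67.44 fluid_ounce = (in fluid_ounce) 3612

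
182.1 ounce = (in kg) 5.162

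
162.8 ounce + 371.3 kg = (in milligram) 3.759e+08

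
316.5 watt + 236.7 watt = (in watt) 553.2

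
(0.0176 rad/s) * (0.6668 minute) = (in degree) 40.34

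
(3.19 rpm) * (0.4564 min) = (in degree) 524.1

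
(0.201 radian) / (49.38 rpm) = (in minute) 0.0006478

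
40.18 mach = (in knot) 2.659e+04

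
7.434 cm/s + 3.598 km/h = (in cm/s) 107.4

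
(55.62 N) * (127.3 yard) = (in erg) 6.474e+10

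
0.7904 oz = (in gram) 22.41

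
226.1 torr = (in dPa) 3.014e+05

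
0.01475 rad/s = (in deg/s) 0.8451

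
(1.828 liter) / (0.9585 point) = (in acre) 0.001336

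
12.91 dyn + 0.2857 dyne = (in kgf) 1.346e-05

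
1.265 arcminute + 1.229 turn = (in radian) 7.722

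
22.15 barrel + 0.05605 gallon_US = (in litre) 3522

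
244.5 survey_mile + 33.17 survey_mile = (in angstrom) 4.469e+15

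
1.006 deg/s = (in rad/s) 0.01756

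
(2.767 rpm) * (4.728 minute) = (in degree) 4710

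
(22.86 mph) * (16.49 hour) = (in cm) 6.067e+07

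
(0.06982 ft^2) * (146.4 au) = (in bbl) 8.935e+11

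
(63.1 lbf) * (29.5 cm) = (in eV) 5.168e+20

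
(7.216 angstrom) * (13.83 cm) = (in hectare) 9.98e-15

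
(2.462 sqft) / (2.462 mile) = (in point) 0.1636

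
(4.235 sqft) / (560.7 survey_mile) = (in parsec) 1.413e-23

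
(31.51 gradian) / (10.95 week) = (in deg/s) 4.282e-06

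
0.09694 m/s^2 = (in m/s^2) 0.09694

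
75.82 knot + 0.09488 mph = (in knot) 75.9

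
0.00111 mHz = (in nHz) 1110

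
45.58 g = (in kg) 0.04558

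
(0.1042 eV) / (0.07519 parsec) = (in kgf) 7.337e-37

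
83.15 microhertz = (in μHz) 83.15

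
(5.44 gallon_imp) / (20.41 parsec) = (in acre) 9.703e-24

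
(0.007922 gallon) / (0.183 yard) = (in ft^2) 0.001929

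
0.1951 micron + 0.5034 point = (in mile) 1.105e-07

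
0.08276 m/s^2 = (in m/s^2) 0.08276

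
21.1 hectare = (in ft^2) 2.271e+06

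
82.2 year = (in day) 3e+04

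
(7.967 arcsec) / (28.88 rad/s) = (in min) 2.229e-08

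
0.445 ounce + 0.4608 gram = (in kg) 0.01308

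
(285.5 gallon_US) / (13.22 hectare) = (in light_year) 8.641e-22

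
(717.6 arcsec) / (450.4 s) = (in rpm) 7.376e-05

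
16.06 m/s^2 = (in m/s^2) 16.06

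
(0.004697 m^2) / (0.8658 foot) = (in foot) 0.05839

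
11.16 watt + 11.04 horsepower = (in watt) 8244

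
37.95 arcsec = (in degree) 0.01054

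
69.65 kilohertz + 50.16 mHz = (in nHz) 6.965e+13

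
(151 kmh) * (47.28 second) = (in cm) 1.983e+05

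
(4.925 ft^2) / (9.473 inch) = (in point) 5390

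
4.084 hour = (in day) 0.1702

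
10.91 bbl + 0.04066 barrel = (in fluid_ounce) 5.887e+04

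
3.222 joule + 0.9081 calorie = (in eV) 4.382e+19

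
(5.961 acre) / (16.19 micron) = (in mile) 9.259e+05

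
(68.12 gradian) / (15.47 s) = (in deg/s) 3.963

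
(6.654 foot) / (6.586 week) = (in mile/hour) 1.139e-06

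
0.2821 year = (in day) 103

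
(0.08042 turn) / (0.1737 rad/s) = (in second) 2.909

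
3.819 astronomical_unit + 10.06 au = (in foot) 6.812e+12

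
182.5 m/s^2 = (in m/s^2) 182.5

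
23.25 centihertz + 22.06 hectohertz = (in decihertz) 2.206e+04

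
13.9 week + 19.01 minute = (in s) 8.408e+06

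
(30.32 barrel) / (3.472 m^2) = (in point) 3936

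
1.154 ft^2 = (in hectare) 1.072e-05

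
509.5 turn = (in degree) 1.834e+05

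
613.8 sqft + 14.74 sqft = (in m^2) 58.39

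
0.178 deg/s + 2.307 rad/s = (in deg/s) 132.4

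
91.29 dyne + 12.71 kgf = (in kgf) 12.71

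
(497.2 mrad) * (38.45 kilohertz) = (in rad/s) 1.912e+04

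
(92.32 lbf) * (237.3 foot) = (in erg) 2.97e+11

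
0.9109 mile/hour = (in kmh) 1.466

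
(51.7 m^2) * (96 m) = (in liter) 4.963e+06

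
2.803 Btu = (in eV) 1.846e+22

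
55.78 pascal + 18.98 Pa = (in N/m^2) 74.76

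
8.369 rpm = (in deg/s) 50.21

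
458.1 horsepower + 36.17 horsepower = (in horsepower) 494.3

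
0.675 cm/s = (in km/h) 0.0243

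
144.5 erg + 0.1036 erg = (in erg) 144.6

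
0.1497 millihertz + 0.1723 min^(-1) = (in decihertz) 0.03021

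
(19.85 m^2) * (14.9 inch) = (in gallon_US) 1985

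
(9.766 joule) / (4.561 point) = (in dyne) 6.07e+08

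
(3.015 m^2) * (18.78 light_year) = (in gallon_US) 1.415e+20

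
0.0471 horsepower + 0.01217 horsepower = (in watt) 44.2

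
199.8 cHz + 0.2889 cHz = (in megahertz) 2.001e-06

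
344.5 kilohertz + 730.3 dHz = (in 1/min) 2.067e+07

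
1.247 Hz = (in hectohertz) 0.01247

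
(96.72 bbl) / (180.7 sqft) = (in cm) 91.6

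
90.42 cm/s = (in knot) 1.758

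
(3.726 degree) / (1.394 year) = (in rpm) 1.413e-08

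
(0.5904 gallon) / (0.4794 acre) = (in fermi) 1.152e+09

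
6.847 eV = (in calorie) 2.622e-19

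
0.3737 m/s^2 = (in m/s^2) 0.3737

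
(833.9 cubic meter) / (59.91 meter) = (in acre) 0.00344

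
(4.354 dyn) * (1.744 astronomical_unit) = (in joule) 1.136e+07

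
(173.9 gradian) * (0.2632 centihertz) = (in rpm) 0.06866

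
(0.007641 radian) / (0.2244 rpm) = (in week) 5.376e-07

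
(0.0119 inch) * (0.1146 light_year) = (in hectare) 3.277e+07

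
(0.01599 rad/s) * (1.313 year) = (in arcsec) 1.366e+11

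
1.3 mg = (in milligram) 1.3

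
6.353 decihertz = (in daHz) 0.06353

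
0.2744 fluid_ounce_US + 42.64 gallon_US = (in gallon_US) 42.64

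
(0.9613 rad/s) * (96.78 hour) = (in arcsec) 6.908e+10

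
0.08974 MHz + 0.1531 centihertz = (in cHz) 8.974e+06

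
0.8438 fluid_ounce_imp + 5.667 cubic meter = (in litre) 5667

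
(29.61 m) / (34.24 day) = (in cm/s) 0.001001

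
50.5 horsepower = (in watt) 3.766e+04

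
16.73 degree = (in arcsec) 6.023e+04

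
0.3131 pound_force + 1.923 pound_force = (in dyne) 9.947e+05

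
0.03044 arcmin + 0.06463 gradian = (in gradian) 0.06519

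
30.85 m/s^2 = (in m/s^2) 30.85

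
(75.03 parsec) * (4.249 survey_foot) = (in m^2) 2.998e+18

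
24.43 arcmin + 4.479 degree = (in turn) 0.01357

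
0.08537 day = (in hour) 2.049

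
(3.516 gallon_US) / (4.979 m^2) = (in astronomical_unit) 1.787e-14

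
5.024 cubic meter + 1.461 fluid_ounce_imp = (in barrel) 31.6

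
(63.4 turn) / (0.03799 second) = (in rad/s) 1.049e+04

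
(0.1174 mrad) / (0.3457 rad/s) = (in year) 1.077e-11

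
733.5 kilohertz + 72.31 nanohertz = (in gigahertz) 0.0007335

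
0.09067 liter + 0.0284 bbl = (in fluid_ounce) 155.7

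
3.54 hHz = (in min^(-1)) 2.124e+04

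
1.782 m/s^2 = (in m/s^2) 1.782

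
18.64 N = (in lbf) 4.19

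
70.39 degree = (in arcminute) 4223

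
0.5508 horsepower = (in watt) 410.7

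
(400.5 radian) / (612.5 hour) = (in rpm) 0.001734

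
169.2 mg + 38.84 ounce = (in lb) 2.428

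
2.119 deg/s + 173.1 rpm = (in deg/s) 1041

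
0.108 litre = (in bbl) 0.0006793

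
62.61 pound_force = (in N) 278.5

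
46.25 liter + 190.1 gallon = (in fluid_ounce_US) 2.59e+04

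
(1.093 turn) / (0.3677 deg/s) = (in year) 3.393e-05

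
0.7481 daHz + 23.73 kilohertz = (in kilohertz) 23.74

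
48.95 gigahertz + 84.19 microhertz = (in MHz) 4.895e+04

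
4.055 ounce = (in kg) 0.115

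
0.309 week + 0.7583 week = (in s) 6.455e+05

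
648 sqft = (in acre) 0.01488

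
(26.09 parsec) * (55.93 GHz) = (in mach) 1.322e+26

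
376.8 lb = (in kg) 170.9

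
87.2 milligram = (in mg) 87.2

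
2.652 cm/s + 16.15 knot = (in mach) 0.02448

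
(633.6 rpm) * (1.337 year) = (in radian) 2.798e+09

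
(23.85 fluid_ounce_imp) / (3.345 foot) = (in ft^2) 0.007154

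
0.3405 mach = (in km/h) 417.4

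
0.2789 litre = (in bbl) 0.001754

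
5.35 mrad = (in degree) 0.3065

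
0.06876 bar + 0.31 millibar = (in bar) 0.06907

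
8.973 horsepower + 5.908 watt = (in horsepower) 8.981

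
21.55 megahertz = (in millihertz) 2.155e+10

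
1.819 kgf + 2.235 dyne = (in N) 17.84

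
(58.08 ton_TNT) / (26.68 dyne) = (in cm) 9.108e+16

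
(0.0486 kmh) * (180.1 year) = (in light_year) 8.105e-09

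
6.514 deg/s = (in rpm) 1.086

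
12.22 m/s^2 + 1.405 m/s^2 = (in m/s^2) 13.62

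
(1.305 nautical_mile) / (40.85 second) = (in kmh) 213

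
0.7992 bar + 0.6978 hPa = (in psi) 11.6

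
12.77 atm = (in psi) 187.7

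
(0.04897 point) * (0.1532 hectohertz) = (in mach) 7.773e-07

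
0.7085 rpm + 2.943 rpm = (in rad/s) 0.3824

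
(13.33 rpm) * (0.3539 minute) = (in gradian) 1887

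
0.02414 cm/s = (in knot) 0.0004692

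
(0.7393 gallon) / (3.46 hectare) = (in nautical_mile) 4.367e-11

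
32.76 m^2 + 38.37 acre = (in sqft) 1.672e+06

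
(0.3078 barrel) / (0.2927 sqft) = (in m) 1.8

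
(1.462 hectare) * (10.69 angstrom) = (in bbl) 9.83e-05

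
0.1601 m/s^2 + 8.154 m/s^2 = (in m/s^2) 8.314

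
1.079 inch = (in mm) 27.41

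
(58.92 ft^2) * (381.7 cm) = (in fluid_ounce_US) 7.065e+05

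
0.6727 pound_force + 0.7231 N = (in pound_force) 0.8353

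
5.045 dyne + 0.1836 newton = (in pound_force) 0.04129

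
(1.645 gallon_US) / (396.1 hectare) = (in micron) 0.001572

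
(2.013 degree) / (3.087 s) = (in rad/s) 0.01138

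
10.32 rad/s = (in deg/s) 591.3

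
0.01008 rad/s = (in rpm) 0.09626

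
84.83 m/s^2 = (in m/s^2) 84.83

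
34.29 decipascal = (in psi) 0.0004973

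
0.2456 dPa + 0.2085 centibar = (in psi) 0.03024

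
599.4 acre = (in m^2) 2.426e+06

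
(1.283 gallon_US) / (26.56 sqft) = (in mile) 1.223e-06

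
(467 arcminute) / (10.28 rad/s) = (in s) 0.01321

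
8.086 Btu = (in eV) 5.325e+22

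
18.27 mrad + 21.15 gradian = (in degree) 20.08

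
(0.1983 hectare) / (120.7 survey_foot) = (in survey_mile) 0.03349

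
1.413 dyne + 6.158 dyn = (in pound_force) 1.702e-05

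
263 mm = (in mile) 0.0001634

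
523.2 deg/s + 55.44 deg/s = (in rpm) 96.44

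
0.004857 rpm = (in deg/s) 0.02914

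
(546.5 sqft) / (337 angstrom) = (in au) 0.01007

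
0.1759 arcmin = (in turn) 8.144e-06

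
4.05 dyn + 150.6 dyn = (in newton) 0.001546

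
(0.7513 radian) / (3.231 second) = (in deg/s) 13.32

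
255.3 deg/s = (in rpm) 42.55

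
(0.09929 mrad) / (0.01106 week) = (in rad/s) 1.484e-08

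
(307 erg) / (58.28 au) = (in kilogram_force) 3.591e-19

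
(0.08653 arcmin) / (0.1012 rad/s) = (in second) 0.0002487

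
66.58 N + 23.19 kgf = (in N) 294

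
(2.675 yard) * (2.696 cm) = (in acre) 1.63e-05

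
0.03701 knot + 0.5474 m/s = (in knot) 1.101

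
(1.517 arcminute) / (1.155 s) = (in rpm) 0.003648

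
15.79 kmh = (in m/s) 4.386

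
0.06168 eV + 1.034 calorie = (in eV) 2.7e+19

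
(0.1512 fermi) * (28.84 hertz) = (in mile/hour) 9.754e-15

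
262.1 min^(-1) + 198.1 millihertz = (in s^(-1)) 4.566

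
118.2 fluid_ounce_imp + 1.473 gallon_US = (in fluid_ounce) 302.1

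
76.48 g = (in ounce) 2.698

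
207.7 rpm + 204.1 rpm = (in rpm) 411.8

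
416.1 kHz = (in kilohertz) 416.1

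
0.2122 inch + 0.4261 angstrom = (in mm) 5.39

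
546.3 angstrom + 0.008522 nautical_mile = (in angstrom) 1.578e+11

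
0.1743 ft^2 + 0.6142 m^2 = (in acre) 0.0001558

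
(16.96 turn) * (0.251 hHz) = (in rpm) 2.554e+04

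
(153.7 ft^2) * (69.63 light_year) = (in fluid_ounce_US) 3.181e+23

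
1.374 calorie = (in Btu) 0.005449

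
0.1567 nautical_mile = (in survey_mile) 0.1803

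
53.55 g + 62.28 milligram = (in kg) 0.05361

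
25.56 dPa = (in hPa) 0.02556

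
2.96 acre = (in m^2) 1.198e+04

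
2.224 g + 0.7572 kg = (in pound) 1.674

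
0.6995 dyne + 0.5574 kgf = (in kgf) 0.5574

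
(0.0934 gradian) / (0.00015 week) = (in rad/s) 1.617e-05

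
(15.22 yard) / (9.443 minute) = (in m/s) 0.02456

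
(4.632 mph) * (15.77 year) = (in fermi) 1.03e+24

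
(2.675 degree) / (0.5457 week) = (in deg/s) 8.105e-06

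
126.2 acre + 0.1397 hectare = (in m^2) 5.121e+05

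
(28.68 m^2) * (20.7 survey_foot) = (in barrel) 1138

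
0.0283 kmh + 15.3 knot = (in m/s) 7.879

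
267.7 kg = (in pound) 590.2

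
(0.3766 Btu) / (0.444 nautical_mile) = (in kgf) 0.04927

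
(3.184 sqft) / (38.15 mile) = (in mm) 0.004818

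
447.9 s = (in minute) 7.465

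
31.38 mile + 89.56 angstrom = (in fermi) 5.05e+19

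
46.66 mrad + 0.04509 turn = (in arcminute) 1134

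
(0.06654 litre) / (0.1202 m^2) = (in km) 5.536e-07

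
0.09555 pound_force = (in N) 0.425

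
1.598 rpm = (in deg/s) 9.588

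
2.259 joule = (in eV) 1.41e+19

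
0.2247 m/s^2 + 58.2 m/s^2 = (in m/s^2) 58.42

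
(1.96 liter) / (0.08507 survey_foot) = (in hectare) 7.559e-06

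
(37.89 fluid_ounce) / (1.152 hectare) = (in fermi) 9.727e+07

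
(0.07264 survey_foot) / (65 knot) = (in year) 2.1e-11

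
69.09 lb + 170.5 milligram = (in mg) 3.134e+07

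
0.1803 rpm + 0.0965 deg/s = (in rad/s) 0.02057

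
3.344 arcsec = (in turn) 2.58e-06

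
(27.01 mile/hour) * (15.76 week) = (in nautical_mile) 6.214e+04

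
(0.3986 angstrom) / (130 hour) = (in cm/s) 8.517e-15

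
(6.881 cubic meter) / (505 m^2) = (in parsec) 4.416e-19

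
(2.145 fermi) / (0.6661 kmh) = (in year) 3.676e-22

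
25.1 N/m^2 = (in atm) 0.0002477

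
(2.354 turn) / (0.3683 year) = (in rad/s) 1.273e-06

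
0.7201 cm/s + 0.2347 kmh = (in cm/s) 7.24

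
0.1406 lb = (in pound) 0.1406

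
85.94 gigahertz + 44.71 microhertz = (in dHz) 8.594e+11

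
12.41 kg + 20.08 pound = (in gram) 2.152e+04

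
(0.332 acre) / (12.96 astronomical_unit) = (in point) 1.964e-06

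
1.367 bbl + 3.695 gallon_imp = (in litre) 234.1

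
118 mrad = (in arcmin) 405.7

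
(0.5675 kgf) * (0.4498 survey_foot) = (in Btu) 0.0007232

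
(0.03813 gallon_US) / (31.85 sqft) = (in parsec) 1.581e-21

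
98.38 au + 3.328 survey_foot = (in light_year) 0.001556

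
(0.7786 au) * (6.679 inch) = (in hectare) 1.976e+06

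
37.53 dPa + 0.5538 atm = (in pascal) 5.612e+04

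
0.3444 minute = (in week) 3.417e-05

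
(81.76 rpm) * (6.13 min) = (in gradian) 2.005e+05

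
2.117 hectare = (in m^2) 2.117e+04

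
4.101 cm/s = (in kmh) 0.1476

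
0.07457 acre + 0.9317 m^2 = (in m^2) 302.7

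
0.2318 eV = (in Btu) 3.52e-23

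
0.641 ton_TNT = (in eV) 1.674e+28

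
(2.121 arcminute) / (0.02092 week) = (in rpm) 4.657e-07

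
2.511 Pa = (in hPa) 0.02511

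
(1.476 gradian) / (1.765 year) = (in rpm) 3.978e-09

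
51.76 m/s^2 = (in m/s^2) 51.76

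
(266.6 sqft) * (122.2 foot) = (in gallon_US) 2.437e+05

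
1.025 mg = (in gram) 0.001025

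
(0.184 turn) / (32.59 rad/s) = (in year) 1.125e-09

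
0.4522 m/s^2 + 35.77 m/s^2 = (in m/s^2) 36.22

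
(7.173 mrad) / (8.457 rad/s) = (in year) 2.69e-11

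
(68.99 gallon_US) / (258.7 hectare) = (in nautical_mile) 5.451e-11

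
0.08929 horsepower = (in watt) 66.58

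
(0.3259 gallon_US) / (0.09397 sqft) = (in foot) 0.4636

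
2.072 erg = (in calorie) 4.952e-08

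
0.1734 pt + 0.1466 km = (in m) 146.6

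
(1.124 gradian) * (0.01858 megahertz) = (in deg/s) 1.88e+04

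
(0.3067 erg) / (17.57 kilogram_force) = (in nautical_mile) 9.611e-14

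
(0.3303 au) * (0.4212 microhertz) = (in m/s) 2.081e+04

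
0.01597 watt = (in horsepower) 2.142e-05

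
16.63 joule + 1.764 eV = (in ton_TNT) 3.975e-09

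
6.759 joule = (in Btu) 0.006406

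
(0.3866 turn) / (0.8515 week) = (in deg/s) 0.0002703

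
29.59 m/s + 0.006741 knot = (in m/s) 29.59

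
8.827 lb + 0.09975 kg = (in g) 4104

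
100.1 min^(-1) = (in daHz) 0.1668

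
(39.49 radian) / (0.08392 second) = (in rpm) 4494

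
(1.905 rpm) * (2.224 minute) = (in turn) 4.237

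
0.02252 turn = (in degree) 8.107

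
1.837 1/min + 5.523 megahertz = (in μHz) 5.523e+12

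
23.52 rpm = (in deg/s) 141.1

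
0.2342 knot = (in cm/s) 12.05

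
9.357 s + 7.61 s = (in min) 0.2828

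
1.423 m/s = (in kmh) 5.123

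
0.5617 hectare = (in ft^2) 6.046e+04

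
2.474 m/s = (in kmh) 8.906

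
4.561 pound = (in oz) 72.98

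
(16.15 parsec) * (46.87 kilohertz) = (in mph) 5.225e+22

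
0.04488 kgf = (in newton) 0.4401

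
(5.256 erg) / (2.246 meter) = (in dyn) 0.0234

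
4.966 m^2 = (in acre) 0.001227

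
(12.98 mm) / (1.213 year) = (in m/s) 3.393e-10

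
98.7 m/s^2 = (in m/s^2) 98.7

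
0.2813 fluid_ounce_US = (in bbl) 5.233e-05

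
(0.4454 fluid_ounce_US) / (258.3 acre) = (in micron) 1.26e-05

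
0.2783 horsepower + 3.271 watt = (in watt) 210.8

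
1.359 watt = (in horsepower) 0.001822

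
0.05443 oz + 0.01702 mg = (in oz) 0.05443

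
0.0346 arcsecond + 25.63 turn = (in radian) 161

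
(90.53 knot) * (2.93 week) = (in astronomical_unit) 0.0005517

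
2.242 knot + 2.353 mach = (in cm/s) 8.023e+04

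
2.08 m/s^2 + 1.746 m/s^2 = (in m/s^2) 3.826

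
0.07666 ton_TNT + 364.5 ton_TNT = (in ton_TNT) 364.6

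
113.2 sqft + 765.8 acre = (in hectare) 309.9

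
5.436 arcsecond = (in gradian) 0.001678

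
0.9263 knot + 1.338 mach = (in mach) 1.339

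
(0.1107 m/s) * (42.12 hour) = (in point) 4.758e+07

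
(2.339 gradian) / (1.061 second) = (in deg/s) 1.984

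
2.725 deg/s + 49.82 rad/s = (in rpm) 476.2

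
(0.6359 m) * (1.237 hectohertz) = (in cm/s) 7866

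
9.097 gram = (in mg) 9097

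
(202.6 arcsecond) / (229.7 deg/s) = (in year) 7.769e-12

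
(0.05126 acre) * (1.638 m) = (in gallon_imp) 7.474e+04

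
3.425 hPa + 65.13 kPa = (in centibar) 65.47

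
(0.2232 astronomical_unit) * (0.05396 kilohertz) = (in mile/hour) 4.03e+12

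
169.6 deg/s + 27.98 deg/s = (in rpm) 32.93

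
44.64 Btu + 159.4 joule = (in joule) 4.726e+04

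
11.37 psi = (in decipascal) 7.839e+05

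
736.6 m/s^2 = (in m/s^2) 736.6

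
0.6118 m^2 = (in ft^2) 6.585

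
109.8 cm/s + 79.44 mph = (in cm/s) 3661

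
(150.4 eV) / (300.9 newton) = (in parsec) 2.595e-36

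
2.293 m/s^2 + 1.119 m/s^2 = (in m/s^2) 3.412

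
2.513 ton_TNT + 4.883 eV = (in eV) 6.563e+28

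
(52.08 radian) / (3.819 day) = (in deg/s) 0.009043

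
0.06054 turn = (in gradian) 24.22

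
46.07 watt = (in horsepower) 0.06178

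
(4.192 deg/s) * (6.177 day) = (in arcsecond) 8.054e+09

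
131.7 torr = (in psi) 2.547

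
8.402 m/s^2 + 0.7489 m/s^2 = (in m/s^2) 9.151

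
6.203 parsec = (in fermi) 1.914e+32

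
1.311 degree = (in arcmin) 78.66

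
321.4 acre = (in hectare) 130.1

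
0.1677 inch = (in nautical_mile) 2.3e-06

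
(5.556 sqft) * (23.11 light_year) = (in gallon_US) 2.981e+19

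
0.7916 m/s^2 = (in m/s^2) 0.7916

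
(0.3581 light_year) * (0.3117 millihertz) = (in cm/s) 1.056e+14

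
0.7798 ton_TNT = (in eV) 2.036e+28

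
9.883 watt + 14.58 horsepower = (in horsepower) 14.59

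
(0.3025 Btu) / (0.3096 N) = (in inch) 4.059e+04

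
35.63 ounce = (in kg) 1.01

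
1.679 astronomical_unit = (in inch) 9.889e+12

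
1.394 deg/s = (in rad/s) 0.02433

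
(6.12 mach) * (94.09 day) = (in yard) 1.853e+10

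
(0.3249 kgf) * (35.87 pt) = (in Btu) 3.821e-05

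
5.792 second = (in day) 6.704e-05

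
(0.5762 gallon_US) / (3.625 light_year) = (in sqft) 6.846e-19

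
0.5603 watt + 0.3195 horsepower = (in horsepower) 0.3203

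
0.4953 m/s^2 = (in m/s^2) 0.4953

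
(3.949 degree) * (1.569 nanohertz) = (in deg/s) 6.196e-09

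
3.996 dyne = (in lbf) 8.983e-06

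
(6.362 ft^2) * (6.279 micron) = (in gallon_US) 0.0009804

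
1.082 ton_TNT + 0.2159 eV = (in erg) 4.527e+16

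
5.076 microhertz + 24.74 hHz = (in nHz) 2.474e+12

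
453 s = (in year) 1.436e-05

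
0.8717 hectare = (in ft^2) 9.383e+04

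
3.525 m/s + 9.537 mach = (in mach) 9.547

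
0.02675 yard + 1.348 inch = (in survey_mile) 3.647e-05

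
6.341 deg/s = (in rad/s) 0.1107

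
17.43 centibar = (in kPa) 17.43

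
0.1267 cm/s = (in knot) 0.002463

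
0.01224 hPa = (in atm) 1.208e-05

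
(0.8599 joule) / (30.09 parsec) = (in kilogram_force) 9.444e-20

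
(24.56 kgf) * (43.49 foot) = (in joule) 3193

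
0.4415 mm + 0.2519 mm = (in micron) 693.4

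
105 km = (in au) 7.019e-07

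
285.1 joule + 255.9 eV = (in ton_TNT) 6.814e-08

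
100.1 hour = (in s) 3.604e+05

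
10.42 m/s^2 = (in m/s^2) 10.42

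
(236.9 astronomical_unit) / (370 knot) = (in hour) 5.172e+07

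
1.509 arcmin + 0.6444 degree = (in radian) 0.01169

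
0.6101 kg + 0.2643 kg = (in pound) 1.928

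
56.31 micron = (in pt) 0.1596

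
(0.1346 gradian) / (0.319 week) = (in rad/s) 1.096e-08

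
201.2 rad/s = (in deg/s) 1.153e+04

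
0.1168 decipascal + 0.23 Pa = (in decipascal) 2.417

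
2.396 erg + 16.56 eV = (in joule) 2.396e-07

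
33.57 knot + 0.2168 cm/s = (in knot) 33.57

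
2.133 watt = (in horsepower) 0.00286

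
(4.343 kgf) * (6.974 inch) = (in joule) 7.544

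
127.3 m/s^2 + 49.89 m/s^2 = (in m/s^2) 177.2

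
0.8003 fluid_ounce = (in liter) 0.02367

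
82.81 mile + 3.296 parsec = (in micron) 1.017e+23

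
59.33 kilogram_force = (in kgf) 59.33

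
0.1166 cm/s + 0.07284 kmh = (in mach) 6.285e-05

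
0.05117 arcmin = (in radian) 1.488e-05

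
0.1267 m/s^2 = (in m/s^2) 0.1267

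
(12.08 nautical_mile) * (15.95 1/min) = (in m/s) 5947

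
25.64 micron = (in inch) 0.001009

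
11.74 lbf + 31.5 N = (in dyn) 8.372e+06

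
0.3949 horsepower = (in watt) 294.5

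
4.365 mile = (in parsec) 2.277e-13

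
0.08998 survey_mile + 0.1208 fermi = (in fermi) 1.448e+17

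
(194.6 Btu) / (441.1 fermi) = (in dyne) 4.655e+22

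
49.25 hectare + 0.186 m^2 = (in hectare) 49.25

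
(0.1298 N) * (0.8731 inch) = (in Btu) 2.728e-06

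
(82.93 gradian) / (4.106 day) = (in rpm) 3.506e-05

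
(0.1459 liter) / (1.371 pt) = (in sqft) 3.247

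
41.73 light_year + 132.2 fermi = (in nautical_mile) 2.132e+14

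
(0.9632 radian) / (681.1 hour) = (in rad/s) 3.928e-07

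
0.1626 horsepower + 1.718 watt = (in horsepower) 0.1649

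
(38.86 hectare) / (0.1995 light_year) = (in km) 2.059e-13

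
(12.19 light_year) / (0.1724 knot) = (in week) 2.15e+12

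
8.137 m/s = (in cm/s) 813.7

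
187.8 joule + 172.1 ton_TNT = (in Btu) 6.825e+08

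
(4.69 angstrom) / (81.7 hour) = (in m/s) 1.595e-15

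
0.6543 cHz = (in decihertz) 0.06543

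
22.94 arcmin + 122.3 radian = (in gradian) 7786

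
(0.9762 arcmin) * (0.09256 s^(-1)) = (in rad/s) 2.628e-05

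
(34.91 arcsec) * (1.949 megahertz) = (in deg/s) 1.89e+04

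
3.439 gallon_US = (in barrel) 0.08188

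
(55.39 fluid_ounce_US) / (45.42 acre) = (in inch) 3.509e-07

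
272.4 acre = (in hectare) 110.2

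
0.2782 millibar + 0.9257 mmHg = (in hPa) 1.512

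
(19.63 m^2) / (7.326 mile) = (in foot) 0.005462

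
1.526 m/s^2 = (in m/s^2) 1.526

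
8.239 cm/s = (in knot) 0.1602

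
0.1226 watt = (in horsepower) 0.0001644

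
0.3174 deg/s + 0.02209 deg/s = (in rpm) 0.05658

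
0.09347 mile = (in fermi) 1.504e+17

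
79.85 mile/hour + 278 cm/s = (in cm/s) 3848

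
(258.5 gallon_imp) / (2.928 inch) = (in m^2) 15.8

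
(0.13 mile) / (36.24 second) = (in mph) 12.91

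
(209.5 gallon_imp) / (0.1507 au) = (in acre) 1.044e-14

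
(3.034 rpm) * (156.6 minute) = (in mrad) 2.985e+06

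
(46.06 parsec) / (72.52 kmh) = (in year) 2.237e+09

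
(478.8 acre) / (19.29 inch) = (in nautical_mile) 2135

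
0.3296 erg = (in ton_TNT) 7.878e-18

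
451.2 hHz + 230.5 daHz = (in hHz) 474.2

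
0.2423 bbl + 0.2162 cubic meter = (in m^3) 0.2547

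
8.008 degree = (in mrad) 139.8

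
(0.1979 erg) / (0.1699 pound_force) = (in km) 2.619e-11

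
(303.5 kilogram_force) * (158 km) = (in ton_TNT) 0.1124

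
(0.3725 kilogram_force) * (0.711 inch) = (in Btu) 6.253e-05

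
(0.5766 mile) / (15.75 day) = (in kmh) 0.002455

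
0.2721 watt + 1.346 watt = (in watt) 1.618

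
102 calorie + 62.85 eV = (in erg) 4.268e+09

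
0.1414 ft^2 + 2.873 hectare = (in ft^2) 3.092e+05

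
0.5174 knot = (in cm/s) 26.62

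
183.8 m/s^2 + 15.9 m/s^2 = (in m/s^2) 199.7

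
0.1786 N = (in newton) 0.1786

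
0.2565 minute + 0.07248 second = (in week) 2.557e-05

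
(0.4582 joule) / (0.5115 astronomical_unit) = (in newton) 5.988e-12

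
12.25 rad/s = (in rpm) 117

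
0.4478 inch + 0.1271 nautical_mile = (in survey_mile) 0.1463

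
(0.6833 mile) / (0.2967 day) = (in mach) 0.000126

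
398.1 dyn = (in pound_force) 0.000895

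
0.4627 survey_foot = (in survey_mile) 8.763e-05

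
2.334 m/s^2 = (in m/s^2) 2.334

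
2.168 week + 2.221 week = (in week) 4.389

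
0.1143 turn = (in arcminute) 2469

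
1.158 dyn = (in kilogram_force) 1.181e-06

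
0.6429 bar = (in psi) 9.324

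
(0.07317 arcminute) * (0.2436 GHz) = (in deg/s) 2.971e+05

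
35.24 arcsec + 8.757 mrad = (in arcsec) 1842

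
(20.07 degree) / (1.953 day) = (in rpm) 1.982e-05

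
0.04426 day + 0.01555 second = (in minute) 63.73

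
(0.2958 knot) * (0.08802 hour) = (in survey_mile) 0.02996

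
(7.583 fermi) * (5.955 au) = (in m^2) 0.006755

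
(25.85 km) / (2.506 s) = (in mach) 30.29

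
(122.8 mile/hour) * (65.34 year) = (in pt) 3.206e+14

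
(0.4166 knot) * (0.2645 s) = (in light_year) 5.992e-18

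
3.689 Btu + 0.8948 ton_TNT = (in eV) 2.337e+28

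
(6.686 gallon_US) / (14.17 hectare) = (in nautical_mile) 9.644e-11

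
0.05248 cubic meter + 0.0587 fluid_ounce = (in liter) 52.48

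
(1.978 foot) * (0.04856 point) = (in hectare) 1.033e-09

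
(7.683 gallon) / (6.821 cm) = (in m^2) 0.4264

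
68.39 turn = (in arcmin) 1.477e+06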